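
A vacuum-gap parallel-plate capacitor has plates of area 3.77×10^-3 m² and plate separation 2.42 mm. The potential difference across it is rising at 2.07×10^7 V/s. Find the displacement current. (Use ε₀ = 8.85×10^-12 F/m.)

The displacement current equals the charging current C dV/dt. With C = ε₀A/d = (8.85×10^-12)(3.77×10^-3)/(2.42×10^-3) = 1.379×10^-11 F, I_d = (1.379×10^-11)(2.07×10^7) = 2.85×10^-4 A.

2.85×10^-4 A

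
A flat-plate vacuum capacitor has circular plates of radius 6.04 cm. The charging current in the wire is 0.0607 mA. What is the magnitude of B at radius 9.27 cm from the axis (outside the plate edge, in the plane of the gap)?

By continuity the displacement current in the gap matches the conduction current: I_d = 6.07×10^-5 A.
With r > R the enclosed displacement current is the full I_d; B = μ₀ I_d / (2πr) = 1.31×10^-10 T.

1.31×10^-10 T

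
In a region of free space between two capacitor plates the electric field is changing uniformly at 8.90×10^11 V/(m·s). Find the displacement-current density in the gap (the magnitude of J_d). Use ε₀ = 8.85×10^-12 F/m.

7.88 A/m²

The displacement-current density is ε₀ ∂E/∂t = (8.85×10^-12)(8.90×10^11) = 7.88 A/m².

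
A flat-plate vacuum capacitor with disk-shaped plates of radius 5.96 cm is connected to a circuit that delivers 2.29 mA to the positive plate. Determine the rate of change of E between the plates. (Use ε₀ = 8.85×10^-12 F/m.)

2.32×10^10 V/(m·s)

The displacement current between the plates equals the conduction current, I_d = 2.29 mA.
Inverting I_d = ε₀ A dE/dt gives dE/dt = 2.29×10^-3 / (8.85×10^-12 · 0.01116) = 2.32×10^10 V/(m·s).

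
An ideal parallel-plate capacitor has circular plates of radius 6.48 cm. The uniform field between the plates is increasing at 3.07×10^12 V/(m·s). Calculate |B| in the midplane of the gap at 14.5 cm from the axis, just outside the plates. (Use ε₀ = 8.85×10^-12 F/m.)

Through the whole plate area (πR² = 0.01319 m²), I_d = ε₀ πR² dE/dt = 0.3584 A.
For r ≥ R the full I_d is enclosed: B = μ₀ I_d/(2πr) = (4π×10^-7)(0.3584)/(2π·0.145) = 4.94×10^-7 T.

4.94×10^-7 T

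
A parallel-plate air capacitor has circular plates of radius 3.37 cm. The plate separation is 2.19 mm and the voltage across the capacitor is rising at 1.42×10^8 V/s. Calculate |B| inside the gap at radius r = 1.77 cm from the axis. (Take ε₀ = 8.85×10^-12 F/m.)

dE/dt = (dV/dt)/d = 6.484×10^10 V/(m·s); I_d = ε₀(πR²)(dE/dt) = (8.85×10^-12)(3.568×10^-3)(6.484×10^10) = 2.047×10^-3 A.
For r < R the Ampère–Maxwell law gives B(2πr) = μ₀ I_d (r²/R²), so B = μ₀ I_d r/(2πR²) = (4π×10^-7)(2.047×10^-3)(0.0177)/(2π·0.0337²) = 6.38×10^-9 T.

6.38×10^-9 T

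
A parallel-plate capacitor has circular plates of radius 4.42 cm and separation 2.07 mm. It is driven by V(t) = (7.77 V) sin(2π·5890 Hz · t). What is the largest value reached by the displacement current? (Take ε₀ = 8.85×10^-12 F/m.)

7.55×10^-6 A

(dE/dt)_max = V₀ω/d = 1.389×10^8 V/(m·s); ω = 2πf = 3.701×10^4 rad/s.
I_d,max = ε₀ A (dE/dt)_max = (8.85×10^-12)(6.138×10^-3)(1.389×10^8) = 7.55×10^-6 A.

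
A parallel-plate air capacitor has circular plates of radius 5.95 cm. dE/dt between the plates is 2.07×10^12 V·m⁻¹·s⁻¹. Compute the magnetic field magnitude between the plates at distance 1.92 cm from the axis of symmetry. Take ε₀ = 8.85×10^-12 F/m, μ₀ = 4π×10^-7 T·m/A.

Through the whole plate area (πR² = 0.01112 m²), I_d = ε₀ πR² dE/dt = 0.2037 A.
An Ampèrian loop of radius r encloses a fraction (r/R)² of I_d. Then B·2πr = μ₀ I_d (r/R)², giving B = μ₀ I_d r/(2πR²) = 2.21×10^-7 T.

2.21×10^-7 T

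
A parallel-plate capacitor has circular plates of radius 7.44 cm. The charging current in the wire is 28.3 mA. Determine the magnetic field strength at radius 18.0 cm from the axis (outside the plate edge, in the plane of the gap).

By continuity the displacement current in the gap matches the conduction current: I_d = 0.0283 A.
For r ≥ R the full I_d is enclosed: B = μ₀ I_d/(2πr) = (4π×10^-7)(0.0283)/(2π·0.180) = 3.14×10^-8 T.

3.14×10^-8 T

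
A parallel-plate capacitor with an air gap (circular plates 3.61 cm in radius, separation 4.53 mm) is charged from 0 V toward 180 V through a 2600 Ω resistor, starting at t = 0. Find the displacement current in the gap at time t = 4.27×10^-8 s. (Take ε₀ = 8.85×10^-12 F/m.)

C = ε₀A/d = (8.85×10^-12)(4.094×10^-3)/(4.53×10^-3) = 7.998×10^-12 F and τ = RC = 2.079×10^-8 s. I_d in the gap equals the RC charging current.
I_d(t) = (V₀/R) e^(−t/τ) = 0.06923 · e^(−2.054) = 8.88×10^-3 A.

8.88×10^-3 A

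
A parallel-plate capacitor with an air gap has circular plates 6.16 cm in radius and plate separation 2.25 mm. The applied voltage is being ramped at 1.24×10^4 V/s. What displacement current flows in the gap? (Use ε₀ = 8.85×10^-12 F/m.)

5.81×10^-7 A

C = ε₀A/d = (8.85×10^-12)(0.01192)/(2.25×10^-3) = 4.689×10^-11 F.
I_d = C dV/dt = (4.689×10^-11)(1.24×10^4) = 5.81×10^-7 A.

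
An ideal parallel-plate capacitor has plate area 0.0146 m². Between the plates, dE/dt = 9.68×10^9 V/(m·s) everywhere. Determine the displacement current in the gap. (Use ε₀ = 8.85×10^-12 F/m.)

1.25×10^-3 A

With a uniform field, Φ_E = EA, so I_d = ε₀ A dE/dt = 1.25×10^-3 A.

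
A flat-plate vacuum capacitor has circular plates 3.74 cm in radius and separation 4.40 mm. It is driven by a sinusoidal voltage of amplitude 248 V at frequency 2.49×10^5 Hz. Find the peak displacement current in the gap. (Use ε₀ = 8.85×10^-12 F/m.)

C = ε₀A/d = (8.85×10^-12)(4.394×10^-3)/(4.40×10^-3) = 8.838×10^-12 F; ω = 2πf = 1.565×10^6 rad/s.
I_d = C dV/dt, so |I_d|_max = C V₀ ω = (8.838×10^-12)(248)(1.565×10^6) = 3.43×10^-3 A.

3.43×10^-3 A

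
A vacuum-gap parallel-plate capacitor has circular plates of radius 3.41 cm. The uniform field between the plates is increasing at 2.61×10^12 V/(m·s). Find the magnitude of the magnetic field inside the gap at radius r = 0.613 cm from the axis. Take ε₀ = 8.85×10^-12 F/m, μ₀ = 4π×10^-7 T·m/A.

I_d = ε₀ dΦ_E/dt = ε₀ πR² (dE/dt) = (8.85×10^-12)(3.653×10^-3)(2.61×10^12) = 0.08438 A through the full plate area.
An Ampèrian loop of radius r encloses a fraction (r/R)² of I_d. Then B·2πr = μ₀ I_d (r/R)², giving B = μ₀ I_d r/(2πR²) = 8.90×10^-8 T.

8.90×10^-8 T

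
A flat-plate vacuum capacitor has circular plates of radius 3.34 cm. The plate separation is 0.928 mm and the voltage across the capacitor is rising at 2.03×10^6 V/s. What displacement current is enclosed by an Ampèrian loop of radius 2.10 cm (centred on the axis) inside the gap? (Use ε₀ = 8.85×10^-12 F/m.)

2.68×10^-5 A

dE/dt = (dV/dt)/d = 2.188×10^9 V/(m·s); I_d = ε₀(πR²)(dE/dt) = (8.85×10^-12)(3.505×10^-3)(2.188×10^9) = 6.787×10^-5 A.
Since J_d is uniform, the enclosed fraction is (r/R)² = 0.3953, giving I_d,enc = 2.68×10^-5 A.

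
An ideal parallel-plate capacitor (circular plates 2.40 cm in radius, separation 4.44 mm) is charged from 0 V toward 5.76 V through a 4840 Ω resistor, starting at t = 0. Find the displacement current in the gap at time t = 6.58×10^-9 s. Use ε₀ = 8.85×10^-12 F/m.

8.16×10^-4 A

C = ε₀A/d = (8.85×10^-12)(1.810×10^-3)/(4.44×10^-3) = 3.608×10^-12 F, so τ = RC = 1.746×10^-8 s.
The conduction current is I(t) = (V₀/R) e^(−t/τ), and the displacement current between the plates equals it.
t/τ = 0.3769; I_d = (5.76/4840) · e^(−0.3769) = (1.190×10^-3)(0.6860) = 8.16×10^-4 A.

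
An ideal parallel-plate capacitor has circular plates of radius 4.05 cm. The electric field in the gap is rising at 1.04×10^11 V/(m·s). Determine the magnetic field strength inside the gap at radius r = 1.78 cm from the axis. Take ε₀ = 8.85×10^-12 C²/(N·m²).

1.03×10^-8 T

Total displacement current: I_d = ε₀(πR²)(dE/dt) = (8.85×10^-12)(5.153×10^-3)(1.04×10^11) = 4.743×10^-3 A.
For r < R the Ampère–Maxwell law gives B(2πr) = μ₀ I_d (r²/R²), so B = μ₀ I_d r/(2πR²) = (4π×10^-7)(4.743×10^-3)(0.0178)/(2π·0.0405²) = 1.03×10^-8 T.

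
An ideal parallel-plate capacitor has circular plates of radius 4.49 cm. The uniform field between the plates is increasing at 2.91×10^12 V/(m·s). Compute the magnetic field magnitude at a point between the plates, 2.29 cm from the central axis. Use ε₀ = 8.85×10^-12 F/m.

Total displacement current: I_d = ε₀(πR²)(dE/dt) = (8.85×10^-12)(6.333×10^-3)(2.91×10^12) = 0.1631 A.
An Ampèrian loop of radius r encloses a fraction (r/R)² of I_d. Then B·2πr = μ₀ I_d (r/R)², giving B = μ₀ I_d r/(2πR²) = 3.71×10^-7 T.

3.71×10^-7 T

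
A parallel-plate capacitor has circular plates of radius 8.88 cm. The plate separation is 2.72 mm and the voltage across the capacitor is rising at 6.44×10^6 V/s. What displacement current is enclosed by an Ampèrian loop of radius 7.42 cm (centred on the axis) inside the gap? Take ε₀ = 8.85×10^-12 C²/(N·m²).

3.62×10^-4 A

I_d = C dV/dt with C = ε₀πR²/d = 8.059×10^-11 F, so I_d = (8.059×10^-11)(6.44×10^6) = 5.190×10^-4 A.
Since J_d is uniform, the enclosed fraction is (r/R)² = 0.6982, giving I_d,enc = 3.62×10^-4 A.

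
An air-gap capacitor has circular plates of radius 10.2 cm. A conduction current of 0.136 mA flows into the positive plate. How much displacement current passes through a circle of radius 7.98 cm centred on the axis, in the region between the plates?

8.32×10^-5 A

Between the plates the displacement current equals the wire current: I_d = 0.136 mA = 1.36×10^-4 A.
The field is uniform, so I_d,enc = I_d (r/R)² = (1.36×10^-4)(7.98/10.2)² = 8.32×10^-5 A.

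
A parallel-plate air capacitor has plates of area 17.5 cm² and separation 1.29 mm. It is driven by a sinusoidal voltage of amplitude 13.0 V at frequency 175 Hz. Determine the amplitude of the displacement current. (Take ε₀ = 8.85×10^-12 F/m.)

1.72×10^-7 A

The displacement current equals the conduction current C dV/dt, which peaks at C V₀ ω.
With C = ε₀A/d = (8.85×10^-12)(1.75×10^-3)/(1.29×10^-3) = 1.201×10^-11 F and ω = 2πf = 1100 rad/s, I_d,max = (1.201×10^-11)(13.0)(1100) = 1.72×10^-7 A.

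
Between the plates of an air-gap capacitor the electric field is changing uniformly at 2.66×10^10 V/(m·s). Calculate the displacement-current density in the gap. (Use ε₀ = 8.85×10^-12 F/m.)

J_d = ε₀ ∂E/∂t, so J_d = 0.235 A/m².

0.235 A/m²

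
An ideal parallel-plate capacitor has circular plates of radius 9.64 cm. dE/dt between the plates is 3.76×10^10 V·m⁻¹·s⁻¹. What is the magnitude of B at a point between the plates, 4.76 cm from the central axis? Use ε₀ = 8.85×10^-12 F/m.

Total displacement current: I_d = ε₀(πR²)(dE/dt) = (8.85×10^-12)(0.02919)(3.76×10^10) = 9.713×10^-3 A.
∮B·dl = μ₀ I_d,enc with I_d,enc = I_d r²/R² = 2.368×10^-3 A; so B = μ₀ I_d,enc/(2πr) = 9.95×10^-9 T.

9.95×10^-9 T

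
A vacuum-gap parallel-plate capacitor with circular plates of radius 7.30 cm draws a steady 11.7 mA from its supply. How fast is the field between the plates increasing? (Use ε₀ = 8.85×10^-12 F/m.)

The displacement current between the plates equals the conduction current, I_d = 11.7 mA.
Since I_d = ε₀ A dE/dt, dE/dt = I_d/(ε₀A) = (0.0117)/((8.85×10^-12)(0.01674)) = 7.90×10^10 V/(m·s).

7.90×10^10 V/(m·s)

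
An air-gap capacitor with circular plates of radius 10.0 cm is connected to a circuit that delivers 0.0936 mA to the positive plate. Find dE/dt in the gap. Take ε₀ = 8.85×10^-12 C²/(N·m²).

The displacement current between the plates equals the conduction current, I_d = 0.0936 mA.
Then dE/dt = I_d/(ε₀A) = 3.37×10^8 V/(m·s).

3.37×10^8 V/(m·s)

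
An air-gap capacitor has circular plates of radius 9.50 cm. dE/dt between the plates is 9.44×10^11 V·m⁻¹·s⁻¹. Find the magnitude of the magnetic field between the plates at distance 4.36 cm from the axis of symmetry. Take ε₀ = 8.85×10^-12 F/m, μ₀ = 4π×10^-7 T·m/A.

Through the whole plate area (πR² = 0.02835 m²), I_d = ε₀ πR² dE/dt = 0.2368 A.
∮B·dl = μ₀ I_d,enc with I_d,enc = I_d r²/R² = 0.04988 A; so B = μ₀ I_d,enc/(2πr) = 2.29×10^-7 T.

2.29×10^-7 T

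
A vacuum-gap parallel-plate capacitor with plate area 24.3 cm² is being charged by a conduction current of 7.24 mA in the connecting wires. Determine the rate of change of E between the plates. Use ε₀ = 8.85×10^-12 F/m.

3.37×10^11 V/(m·s)

By continuity, I_d in the gap equals the 7.24 mA flowing in the wire.
Since I_d = ε₀ A dE/dt, dE/dt = I_d/(ε₀A) = (7.24×10^-3)/((8.85×10^-12)(2.43×10^-3)) = 3.37×10^11 V/(m·s).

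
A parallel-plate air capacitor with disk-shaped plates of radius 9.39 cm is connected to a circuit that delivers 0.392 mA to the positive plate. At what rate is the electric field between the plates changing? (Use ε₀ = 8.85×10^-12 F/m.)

By continuity, I_d in the gap equals the 0.392 mA flowing in the wire.
Inverting I_d = ε₀ A dE/dt gives dE/dt = 3.92×10^-4 / (8.85×10^-12 · 0.02770) = 1.60×10^9 V/(m·s).

1.60×10^9 V/(m·s)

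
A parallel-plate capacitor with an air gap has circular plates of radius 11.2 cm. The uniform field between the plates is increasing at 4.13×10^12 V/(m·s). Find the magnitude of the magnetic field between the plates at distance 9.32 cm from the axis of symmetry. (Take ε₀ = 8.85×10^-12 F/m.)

Through the whole plate area (πR² = 0.03941 m²), I_d = ε₀ πR² dE/dt = 1.440 A.
∮B·dl = μ₀ I_d,enc with I_d,enc = I_d r²/R² = 0.9971 A; so B = μ₀ I_d,enc/(2πr) = 2.14×10^-6 T.

2.14×10^-6 T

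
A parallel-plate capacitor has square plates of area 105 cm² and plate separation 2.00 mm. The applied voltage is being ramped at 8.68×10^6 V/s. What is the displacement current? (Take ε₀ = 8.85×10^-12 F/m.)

4.03×10^-4 A

The displacement current equals the charging current C dV/dt. With C = ε₀A/d = (8.85×10^-12)(0.0105)/(2.00×10^-3) = 4.646×10^-11 F, I_d = (4.646×10^-11)(8.68×10^6) = 4.03×10^-4 A.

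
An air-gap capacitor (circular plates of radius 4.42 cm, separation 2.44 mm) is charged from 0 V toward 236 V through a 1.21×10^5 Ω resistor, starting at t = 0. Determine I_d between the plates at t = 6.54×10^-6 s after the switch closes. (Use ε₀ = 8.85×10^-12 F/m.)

1.72×10^-4 A

With C = ε₀A/d = (8.85×10^-12)(6.138×10^-3)/(2.44×10^-3) = 2.226×10^-11 F, the time constant is τ = RC = 2.693×10^-6 s, so t/τ = 2.429 and e^(−t/τ) = 0.08812.
I_d = I_cond = (V₀/R) e^(−t/τ) = (1.950×10^-3)(0.08812) = 1.72×10^-4 A.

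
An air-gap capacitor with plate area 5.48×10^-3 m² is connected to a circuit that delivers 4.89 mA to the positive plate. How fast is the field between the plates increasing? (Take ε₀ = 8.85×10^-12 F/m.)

The displacement current between the plates equals the conduction current, I_d = 4.89 mA.
Inverting I_d = ε₀ A dE/dt gives dE/dt = 4.89×10^-3 / (8.85×10^-12 · 5.48×10^-3) = 1.01×10^11 V/(m·s).

1.01×10^11 V/(m·s)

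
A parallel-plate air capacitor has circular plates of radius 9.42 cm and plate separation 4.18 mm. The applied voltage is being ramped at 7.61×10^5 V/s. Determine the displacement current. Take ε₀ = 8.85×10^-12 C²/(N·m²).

E = V/d so dE/dt = (dV/dt)/d = 1.821×10^8 V/(m·s), and I_d = ε₀ A dE/dt = (8.85×10^-12)(0.02788)(1.821×10^8) = 4.49×10^-5 A.

4.49×10^-5 A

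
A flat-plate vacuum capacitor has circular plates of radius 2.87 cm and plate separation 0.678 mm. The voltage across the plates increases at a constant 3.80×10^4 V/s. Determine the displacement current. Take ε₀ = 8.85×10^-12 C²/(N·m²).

1.28×10^-6 A

E = V/d so dE/dt = (dV/dt)/d = 5.605×10^7 V/(m·s), and I_d = ε₀ A dE/dt = (8.85×10^-12)(2.588×10^-3)(5.605×10^7) = 1.28×10^-6 A.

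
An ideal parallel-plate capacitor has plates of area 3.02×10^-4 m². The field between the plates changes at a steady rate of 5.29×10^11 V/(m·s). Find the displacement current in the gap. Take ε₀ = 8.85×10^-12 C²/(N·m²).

1.41×10^-3 A

The displacement current is ε₀ times dΦ_E/dt = ε₀ A dE/dt = (8.85×10^-12)(3.02×10^-4)(5.29×10^11) = 1.41×10^-3 A.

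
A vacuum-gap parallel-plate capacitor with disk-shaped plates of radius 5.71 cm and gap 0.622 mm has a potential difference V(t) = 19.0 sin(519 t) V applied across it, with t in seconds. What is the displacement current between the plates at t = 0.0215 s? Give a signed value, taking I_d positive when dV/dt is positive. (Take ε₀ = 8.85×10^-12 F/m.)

2.33×10^-7 A

C = ε₀A/d = (8.85×10^-12)(0.01024)/(6.22×10^-4) = 1.457×10^-10 F. dV/dt = V₀ω·cos(ωt); at ωt = 11.1585 rad this factor is 0.1622.
I_d = C dV/dt = (1.457×10^-10)(19.0)(519)(0.1622) = 2.33×10^-7 A.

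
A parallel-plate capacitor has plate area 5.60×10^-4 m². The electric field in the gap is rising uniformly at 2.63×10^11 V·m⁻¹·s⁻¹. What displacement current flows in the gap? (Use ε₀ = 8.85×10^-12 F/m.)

I_d = ε₀ A (dE/dt) = (8.85×10^-12)(5.60×10^-4 m²)(2.63×10^11) = 1.30×10^-3 A.

1.30×10^-3 A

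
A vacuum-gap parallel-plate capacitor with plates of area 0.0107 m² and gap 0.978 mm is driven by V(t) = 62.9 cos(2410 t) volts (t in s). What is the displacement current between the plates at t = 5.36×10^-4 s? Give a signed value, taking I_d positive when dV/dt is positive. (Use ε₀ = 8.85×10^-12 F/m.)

-1.41×10^-5 A

dV/dt = (62.9)(2410)·−sin(1.29176) = -1.457×10^5 V/s.
I_d = C dV/dt with C = ε₀A/d = (8.85×10^-12)(0.0107)/(9.78×10^-4) = 9.683×10^-11 F, so I_d = (9.683×10^-11)(-1.457×10^5) = -1.41×10^-5 A.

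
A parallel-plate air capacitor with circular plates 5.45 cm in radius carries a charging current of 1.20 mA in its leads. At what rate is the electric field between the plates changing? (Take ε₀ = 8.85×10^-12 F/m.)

1.45×10^10 V/(m·s)

By continuity, I_d in the gap equals the 1.20 mA flowing in the wire.
Then dE/dt = I_d/(ε₀A) = 1.45×10^10 V/(m·s).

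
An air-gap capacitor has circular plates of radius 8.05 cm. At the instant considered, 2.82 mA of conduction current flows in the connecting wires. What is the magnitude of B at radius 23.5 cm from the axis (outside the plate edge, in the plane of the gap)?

2.40×10^-9 T

Between the plates the displacement current equals the wire current: I_d = 2.82 mA = 2.82×10^-3 A.
Outside the plates the loop encloses all of I_d, so B·2πr = μ₀ I_d and B = 2.40×10^-9 T.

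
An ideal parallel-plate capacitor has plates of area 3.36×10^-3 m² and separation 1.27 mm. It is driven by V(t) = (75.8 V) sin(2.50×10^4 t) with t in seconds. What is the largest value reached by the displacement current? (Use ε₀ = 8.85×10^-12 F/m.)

4.44×10^-5 A

C = ε₀A/d = (8.85×10^-12)(3.36×10^-3)/(1.27×10^-3) = 2.341×10^-11 F; ω = 2.50×10^4 rad/s.
I_d = C dV/dt, so |I_d|_max = C V₀ ω = (2.341×10^-11)(75.8)(2.50×10^4) = 4.44×10^-5 A.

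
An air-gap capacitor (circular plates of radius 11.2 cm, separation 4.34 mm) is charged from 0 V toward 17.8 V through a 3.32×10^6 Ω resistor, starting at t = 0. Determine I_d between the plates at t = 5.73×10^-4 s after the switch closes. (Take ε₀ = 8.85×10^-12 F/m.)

C = ε₀A/d = (8.85×10^-12)(0.03941)/(4.34×10^-3) = 8.036×10^-11 F, so τ = RC = 2.668×10^-4 s.
The conduction current is I(t) = (V₀/R) e^(−t/τ), and the displacement current between the plates equals it.
t/τ = 2.148; I_d = (17.8/3.32×10^6) · e^(−2.148) = (5.361×10^-6)(0.1167) = 6.26×10^-7 A.

6.26×10^-7 A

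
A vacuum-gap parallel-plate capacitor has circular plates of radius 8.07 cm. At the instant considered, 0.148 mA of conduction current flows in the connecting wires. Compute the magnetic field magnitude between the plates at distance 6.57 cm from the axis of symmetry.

No conduction current crosses the gap, so I_d there equals the 1.48×10^-4 A in the leads.
An Ampèrian loop of radius r encloses a fraction (r/R)² of I_d. Then B·2πr = μ₀ I_d (r/R)², giving B = μ₀ I_d r/(2πR²) = 2.99×10^-10 T.

2.99×10^-10 T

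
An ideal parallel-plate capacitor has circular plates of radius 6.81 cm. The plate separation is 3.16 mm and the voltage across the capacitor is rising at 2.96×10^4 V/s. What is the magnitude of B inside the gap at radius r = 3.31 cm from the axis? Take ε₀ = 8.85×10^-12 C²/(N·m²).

With E = V/d, dE/dt = 9.367×10^6 V/(m·s) and πR² = 0.01457 m², giving I_d = ε₀ πR² dE/dt = 1.208×10^-6 A.
∮B·dl = μ₀ I_d,enc with I_d,enc = I_d r²/R² = 2.854×10^-7 A; so B = μ₀ I_d,enc/(2πr) = 1.72×10^-12 T.

1.72×10^-12 T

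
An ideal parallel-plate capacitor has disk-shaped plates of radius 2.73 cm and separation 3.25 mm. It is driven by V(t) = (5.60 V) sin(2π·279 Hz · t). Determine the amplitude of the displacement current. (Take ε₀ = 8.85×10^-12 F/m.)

6.26×10^-8 A

The displacement current equals the conduction current C dV/dt, which peaks at C V₀ ω.
With C = ε₀A/d = (8.85×10^-12)(2.341×10^-3)/(3.25×10^-3) = 6.375×10^-12 F and ω = 2πf = 1753 rad/s, I_d,max = (6.375×10^-12)(5.60)(1753) = 6.26×10^-8 A.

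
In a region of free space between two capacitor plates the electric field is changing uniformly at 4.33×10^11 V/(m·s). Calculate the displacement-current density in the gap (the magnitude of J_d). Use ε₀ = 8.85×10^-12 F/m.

3.83 A/m²

The displacement-current density is ε₀ ∂E/∂t = (8.85×10^-12)(4.33×10^11) = 3.83 A/m².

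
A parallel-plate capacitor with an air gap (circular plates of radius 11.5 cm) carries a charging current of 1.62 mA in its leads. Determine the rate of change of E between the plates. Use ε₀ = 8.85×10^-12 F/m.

4.41×10^9 V/(m·s)

By continuity, I_d in the gap equals the 1.62 mA flowing in the wire.
Inverting I_d = ε₀ A dE/dt gives dE/dt = 1.62×10^-3 / (8.85×10^-12 · 0.04155) = 4.41×10^9 V/(m·s).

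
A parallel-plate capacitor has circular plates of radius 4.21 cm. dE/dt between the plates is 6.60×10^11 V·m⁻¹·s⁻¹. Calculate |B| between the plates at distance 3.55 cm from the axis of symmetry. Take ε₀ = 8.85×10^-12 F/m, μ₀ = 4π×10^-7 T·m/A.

Total displacement current: I_d = ε₀(πR²)(dE/dt) = (8.85×10^-12)(5.568×10^-3)(6.60×10^11) = 0.03252 A.
An Ampèrian loop of radius r encloses a fraction (r/R)² of I_d. Then B·2πr = μ₀ I_d (r/R)², giving B = μ₀ I_d r/(2πR²) = 1.30×10^-7 T.

1.30×10^-7 T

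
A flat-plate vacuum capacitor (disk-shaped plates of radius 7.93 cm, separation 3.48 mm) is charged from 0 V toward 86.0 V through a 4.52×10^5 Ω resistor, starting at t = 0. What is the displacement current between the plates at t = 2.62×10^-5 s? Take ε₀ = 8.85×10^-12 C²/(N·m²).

C = ε₀A/d = (8.85×10^-12)(0.01976)/(3.48×10^-3) = 5.025×10^-11 F and τ = RC = 2.271×10^-5 s. I_d in the gap equals the RC charging current.
I_d(t) = (V₀/R) e^(−t/τ) = 1.903×10^-4 · e^(−1.154) = 6.00×10^-5 A.

6.00×10^-5 A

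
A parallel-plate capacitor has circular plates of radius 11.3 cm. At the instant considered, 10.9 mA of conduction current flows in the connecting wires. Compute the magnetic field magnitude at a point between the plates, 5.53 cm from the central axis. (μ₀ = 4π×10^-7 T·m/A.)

Between the plates the displacement current equals the wire current: I_d = 10.9 mA = 0.0109 A.
An Ampèrian loop of radius r encloses a fraction (r/R)² of I_d. Then B·2πr = μ₀ I_d (r/R)², giving B = μ₀ I_d r/(2πR²) = 9.44×10^-9 T.

9.44×10^-9 T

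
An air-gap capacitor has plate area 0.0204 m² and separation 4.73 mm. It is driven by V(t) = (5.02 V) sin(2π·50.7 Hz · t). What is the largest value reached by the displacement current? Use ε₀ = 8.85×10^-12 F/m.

C = ε₀A/d = (8.85×10^-12)(0.0204)/(4.73×10^-3) = 3.817×10^-11 F; ω = 2πf = 318.6 rad/s.
I_d = C dV/dt, so |I_d|_max = C V₀ ω = (3.817×10^-11)(5.02)(318.6) = 6.10×10^-8 A.

6.10×10^-8 A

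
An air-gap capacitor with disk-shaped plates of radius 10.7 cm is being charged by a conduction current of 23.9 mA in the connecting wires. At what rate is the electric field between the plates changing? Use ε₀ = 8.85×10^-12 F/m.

The displacement current between the plates equals the conduction current, I_d = 23.9 mA.
Since I_d = ε₀ A dE/dt, dE/dt = I_d/(ε₀A) = (0.0239)/((8.85×10^-12)(0.03597)) = 7.51×10^10 V/(m·s).

7.51×10^10 V/(m·s)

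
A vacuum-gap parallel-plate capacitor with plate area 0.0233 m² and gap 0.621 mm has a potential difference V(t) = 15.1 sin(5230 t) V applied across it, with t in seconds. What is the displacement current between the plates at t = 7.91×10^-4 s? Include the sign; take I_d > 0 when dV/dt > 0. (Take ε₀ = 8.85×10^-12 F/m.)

dE/dt = (V₀ω/d)·cos(ωt) with ωt = 4.13693 rad: (15.1)(5230)(-0.5442)/(6.21×10^-4) = -6.921×10^7 V/(m·s).
I_d = ε₀ A dE/dt = (8.85×10^-12)(0.0233)(-6.921×10^7) = -1.43×10^-5 A.

-1.43×10^-5 A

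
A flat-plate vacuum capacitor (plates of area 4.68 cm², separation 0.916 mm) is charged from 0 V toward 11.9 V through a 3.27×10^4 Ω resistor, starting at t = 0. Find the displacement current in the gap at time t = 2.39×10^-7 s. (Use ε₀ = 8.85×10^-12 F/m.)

7.23×10^-5 A

C = ε₀A/d = (8.85×10^-12)(4.68×10^-4)/(9.16×10^-4) = 4.522×10^-12 F and τ = RC = 1.479×10^-7 s. I_d in the gap equals the RC charging current.
I_d(t) = (V₀/R) e^(−t/τ) = 3.639×10^-4 · e^(−1.616) = 7.23×10^-5 A.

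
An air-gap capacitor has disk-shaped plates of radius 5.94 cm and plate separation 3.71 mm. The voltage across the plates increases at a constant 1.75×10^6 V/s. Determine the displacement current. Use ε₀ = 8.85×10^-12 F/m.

C = ε₀A/d = (8.85×10^-12)(0.01108)/(3.71×10^-3) = 2.643×10^-11 F.
I_d = C dV/dt = (2.643×10^-11)(1.75×10^6) = 4.63×10^-5 A.

4.63×10^-5 A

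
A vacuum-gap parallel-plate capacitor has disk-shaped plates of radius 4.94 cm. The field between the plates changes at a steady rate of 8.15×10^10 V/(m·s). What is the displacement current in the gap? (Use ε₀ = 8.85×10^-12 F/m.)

5.53×10^-3 A

With a uniform field, Φ_E = EA, so I_d = ε₀ A dE/dt = 5.53×10^-3 A.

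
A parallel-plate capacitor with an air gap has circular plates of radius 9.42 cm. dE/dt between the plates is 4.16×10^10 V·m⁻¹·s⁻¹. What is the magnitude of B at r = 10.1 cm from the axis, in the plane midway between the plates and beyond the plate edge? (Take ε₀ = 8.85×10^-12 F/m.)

Through the whole plate area (πR² = 0.02788 m²), I_d = ε₀ πR² dE/dt = 0.01026 A.
With r > R the enclosed displacement current is the full I_d; B = μ₀ I_d / (2πr) = 2.03×10^-8 T.

2.03×10^-8 T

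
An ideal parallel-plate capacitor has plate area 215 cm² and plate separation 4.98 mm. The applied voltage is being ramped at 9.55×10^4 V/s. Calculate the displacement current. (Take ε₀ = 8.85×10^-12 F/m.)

E = V/d so dE/dt = (dV/dt)/d = 1.918×10^7 V/(m·s), and I_d = ε₀ A dE/dt = (8.85×10^-12)(0.0215)(1.918×10^7) = 3.65×10^-6 A.

3.65×10^-6 A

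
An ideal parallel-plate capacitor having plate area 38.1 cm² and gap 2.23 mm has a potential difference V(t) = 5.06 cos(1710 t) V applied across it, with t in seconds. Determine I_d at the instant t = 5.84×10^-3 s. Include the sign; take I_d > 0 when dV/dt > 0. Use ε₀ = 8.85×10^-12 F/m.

6.97×10^-8 A

dE/dt = (V₀ω/d)·−sin(ωt) with ωt = 9.9864 rad: (5.06)(1710)(0.5326)/(2.23×10^-3) = 2.067×10^6 V/(m·s).
I_d = ε₀ A dE/dt = (8.85×10^-12)(3.81×10^-3)(2.067×10^6) = 6.97×10^-8 A.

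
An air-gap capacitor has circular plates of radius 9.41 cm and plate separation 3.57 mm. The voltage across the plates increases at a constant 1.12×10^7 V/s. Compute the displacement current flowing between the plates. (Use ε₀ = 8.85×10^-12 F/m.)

7.72×10^-4 A

C = ε₀A/d = (8.85×10^-12)(0.02782)/(3.57×10^-3) = 6.897×10^-11 F.
I_d = C dV/dt = (6.897×10^-11)(1.12×10^7) = 7.72×10^-4 A.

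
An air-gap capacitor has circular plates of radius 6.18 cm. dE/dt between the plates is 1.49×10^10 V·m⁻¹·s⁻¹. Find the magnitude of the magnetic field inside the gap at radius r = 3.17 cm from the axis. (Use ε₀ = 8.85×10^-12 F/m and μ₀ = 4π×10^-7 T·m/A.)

2.63×10^-9 T

Through the whole plate area (πR² = 0.01200 m²), I_d = ε₀ πR² dE/dt = 1.582×10^-3 A.
An Ampèrian loop of radius r encloses a fraction (r/R)² of I_d. Then B·2πr = μ₀ I_d (r/R)², giving B = μ₀ I_d r/(2πR²) = 2.63×10^-9 T.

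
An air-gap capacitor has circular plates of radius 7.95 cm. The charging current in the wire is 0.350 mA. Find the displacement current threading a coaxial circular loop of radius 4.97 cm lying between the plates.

No conduction current crosses the gap, so I_d there equals the 3.50×10^-4 A in the leads.
The field is uniform, so I_d,enc = I_d (r/R)² = (3.50×10^-4)(4.97/7.95)² = 1.37×10^-4 A.

1.37×10^-4 A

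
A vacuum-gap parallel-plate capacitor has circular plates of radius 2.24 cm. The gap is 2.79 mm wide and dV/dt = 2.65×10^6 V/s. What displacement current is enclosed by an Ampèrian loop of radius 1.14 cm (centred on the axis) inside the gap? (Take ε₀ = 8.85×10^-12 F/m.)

3.43×10^-6 A

dE/dt = (dV/dt)/d = 9.498×10^8 V/(m·s); I_d = ε₀(πR²)(dE/dt) = (8.85×10^-12)(1.576×10^-3)(9.498×10^8) = 1.325×10^-5 A.
The field is uniform, so I_d,enc = I_d (r/R)² = (1.325×10^-5)(1.14/2.24)² = 3.43×10^-6 A.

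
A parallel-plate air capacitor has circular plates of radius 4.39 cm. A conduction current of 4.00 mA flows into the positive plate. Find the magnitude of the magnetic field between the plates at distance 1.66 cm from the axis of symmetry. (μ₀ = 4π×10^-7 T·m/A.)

6.89×10^-9 T

Between the plates the displacement current equals the wire current: I_d = 4.00 mA = 4.00×10^-3 A.
An Ampèrian loop of radius r encloses a fraction (r/R)² of I_d. Then B·2πr = μ₀ I_d (r/R)², giving B = μ₀ I_d r/(2πR²) = 6.89×10^-9 T.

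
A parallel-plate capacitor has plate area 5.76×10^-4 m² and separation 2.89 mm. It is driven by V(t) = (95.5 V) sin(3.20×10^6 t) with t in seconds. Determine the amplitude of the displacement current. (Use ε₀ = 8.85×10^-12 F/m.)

C = ε₀A/d = (8.85×10^-12)(5.76×10^-4)/(2.89×10^-3) = 1.764×10^-12 F; ω = 3.20×10^6 rad/s.
I_d = C dV/dt, so |I_d|_max = C V₀ ω = (1.764×10^-12)(95.5)(3.20×10^6) = 5.39×10^-4 A.

5.39×10^-4 A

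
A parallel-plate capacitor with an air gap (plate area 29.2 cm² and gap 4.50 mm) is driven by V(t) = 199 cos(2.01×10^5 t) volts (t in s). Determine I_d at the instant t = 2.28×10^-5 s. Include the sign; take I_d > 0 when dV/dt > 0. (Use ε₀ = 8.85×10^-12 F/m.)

dE/dt = (V₀ω/d)·−sin(ωt) with ωt = 4.5828 rad: (199)(2.01×10^5)(0.9916)/(4.50×10^-3) = 8.814×10^9 V/(m·s).
I_d = ε₀ A dE/dt = (8.85×10^-12)(2.92×10^-3)(8.814×10^9) = 2.28×10^-4 A.

2.28×10^-4 A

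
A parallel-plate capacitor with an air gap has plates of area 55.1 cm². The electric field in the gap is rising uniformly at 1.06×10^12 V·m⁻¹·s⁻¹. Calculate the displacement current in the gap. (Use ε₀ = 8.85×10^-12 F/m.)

With a uniform field, Φ_E = EA, so I_d = ε₀ A dE/dt = 0.0517 A.

0.0517 A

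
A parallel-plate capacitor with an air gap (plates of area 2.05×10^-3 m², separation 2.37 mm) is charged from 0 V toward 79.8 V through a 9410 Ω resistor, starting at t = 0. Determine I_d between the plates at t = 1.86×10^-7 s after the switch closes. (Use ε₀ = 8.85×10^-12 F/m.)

C = ε₀A/d = (8.85×10^-12)(2.05×10^-3)/(2.37×10^-3) = 7.655×10^-12 F and τ = RC = 7.203×10^-8 s. I_d in the gap equals the RC charging current.
I_d(t) = (V₀/R) e^(−t/τ) = 8.480×10^-3 · e^(−2.582) = 6.41×10^-4 A.

6.41×10^-4 A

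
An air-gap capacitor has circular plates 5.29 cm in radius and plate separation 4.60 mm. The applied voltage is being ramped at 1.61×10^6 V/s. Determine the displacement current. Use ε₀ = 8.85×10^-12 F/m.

2.72×10^-5 A

E = V/d so dE/dt = (dV/dt)/d = 3.500×10^8 V/(m·s), and I_d = ε₀ A dE/dt = (8.85×10^-12)(8.791×10^-3)(3.500×10^8) = 2.72×10^-5 A.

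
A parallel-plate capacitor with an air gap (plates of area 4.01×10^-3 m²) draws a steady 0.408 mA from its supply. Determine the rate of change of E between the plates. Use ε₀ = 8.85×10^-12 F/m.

Charge continuity gives I_d = I = 4.08×10^-4 A between the plates.
Then dE/dt = I_d/(ε₀A) = 1.15×10^10 V/(m·s).

1.15×10^10 V/(m·s)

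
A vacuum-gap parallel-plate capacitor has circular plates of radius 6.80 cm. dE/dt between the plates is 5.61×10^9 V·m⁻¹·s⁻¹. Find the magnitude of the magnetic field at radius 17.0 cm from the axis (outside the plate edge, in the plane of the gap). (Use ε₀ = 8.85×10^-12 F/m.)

I_d = ε₀ dΦ_E/dt = ε₀ πR² (dE/dt) = (8.85×10^-12)(0.01453)(5.61×10^9) = 7.214×10^-4 A through the full plate area.
Outside the plates the loop encloses all of I_d, so B·2πr = μ₀ I_d and B = 8.49×10^-10 T.

8.49×10^-10 T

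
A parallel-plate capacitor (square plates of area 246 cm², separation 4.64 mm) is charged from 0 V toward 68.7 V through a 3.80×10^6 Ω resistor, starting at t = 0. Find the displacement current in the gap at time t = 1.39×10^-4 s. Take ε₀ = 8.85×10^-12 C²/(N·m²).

C = ε₀A/d = (8.85×10^-12)(0.0246)/(4.64×10^-3) = 4.692×10^-11 F and τ = RC = 1.783×10^-4 s. I_d in the gap equals the RC charging current.
I_d(t) = (V₀/R) e^(−t/τ) = 1.808×10^-5 · e^(−0.7796) = 8.29×10^-6 A.

8.29×10^-6 A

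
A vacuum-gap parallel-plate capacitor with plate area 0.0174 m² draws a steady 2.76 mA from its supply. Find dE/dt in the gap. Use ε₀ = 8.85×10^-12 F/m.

1.79×10^10 V/(m·s)

Charge continuity gives I_d = I = 2.76×10^-3 A between the plates.
Then dE/dt = I_d/(ε₀A) = 1.79×10^10 V/(m·s).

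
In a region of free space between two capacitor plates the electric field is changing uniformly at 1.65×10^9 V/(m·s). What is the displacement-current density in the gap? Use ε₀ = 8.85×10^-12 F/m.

0.0146 A/m²

J_d = ε₀ dE/dt = (8.85×10^-12)(1.65×10^9) = 0.0146 A/m².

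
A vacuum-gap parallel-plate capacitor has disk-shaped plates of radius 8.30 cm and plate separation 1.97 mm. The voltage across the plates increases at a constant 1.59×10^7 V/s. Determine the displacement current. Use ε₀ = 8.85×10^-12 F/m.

1.55×10^-3 A

The displacement current equals the charging current C dV/dt. With C = ε₀A/d = (8.85×10^-12)(0.02164)/(1.97×10^-3) = 9.722×10^-11 F, I_d = (9.722×10^-11)(1.59×10^7) = 1.55×10^-3 A.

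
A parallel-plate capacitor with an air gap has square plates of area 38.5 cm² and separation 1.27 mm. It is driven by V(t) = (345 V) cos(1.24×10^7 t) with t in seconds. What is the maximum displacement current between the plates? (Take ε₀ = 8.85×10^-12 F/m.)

0.115 A

(dE/dt)_max = V₀ω/d = 3.369×10^12 V/(m·s); ω = 1.24×10^7 rad/s.
I_d,max = ε₀ A (dE/dt)_max = (8.85×10^-12)(3.85×10^-3)(3.369×10^12) = 0.115 A.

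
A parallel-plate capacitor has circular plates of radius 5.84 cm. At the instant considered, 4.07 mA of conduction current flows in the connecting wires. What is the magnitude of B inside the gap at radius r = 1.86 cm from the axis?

Between the plates the displacement current equals the wire current: I_d = 4.07 mA = 4.07×10^-3 A.
For r < R the Ampère–Maxwell law gives B(2πr) = μ₀ I_d (r²/R²), so B = μ₀ I_d r/(2πR²) = (4π×10^-7)(4.07×10^-3)(0.0186)/(2π·0.0584²) = 4.44×10^-9 T.

4.44×10^-9 T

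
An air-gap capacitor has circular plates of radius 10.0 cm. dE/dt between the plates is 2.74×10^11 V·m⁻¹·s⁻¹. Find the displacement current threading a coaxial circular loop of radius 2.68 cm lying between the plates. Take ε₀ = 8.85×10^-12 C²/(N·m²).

5.47×10^-3 A

Through the whole plate area (πR² = 0.03142 m²), I_d = ε₀ πR² dE/dt = 0.07619 A.
The field is uniform, so I_d,enc = I_d (r/R)² = (0.07619)(2.68/10.0)² = 5.47×10^-3 A.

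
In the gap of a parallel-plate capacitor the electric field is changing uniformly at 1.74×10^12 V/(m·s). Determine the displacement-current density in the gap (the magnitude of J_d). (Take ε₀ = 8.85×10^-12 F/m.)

15.4 A/m²

The displacement-current density is ε₀ ∂E/∂t = (8.85×10^-12)(1.74×10^12) = 15.4 A/m².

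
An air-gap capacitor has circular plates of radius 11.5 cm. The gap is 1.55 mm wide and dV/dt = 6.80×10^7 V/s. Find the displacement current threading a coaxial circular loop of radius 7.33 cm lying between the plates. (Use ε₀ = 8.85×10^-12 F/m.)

6.55×10^-3 A

With E = V/d, dE/dt = 4.387×10^10 V/(m·s) and πR² = 0.04155 m², giving I_d = ε₀ πR² dE/dt = 0.01613 A.
Since J_d is uniform, the enclosed fraction is (r/R)² = 0.4063, giving I_d,enc = 6.55×10^-3 A.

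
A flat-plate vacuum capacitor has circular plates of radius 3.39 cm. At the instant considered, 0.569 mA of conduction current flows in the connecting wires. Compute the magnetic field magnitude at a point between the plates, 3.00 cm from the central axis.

No conduction current crosses the gap, so I_d there equals the 5.69×10^-4 A in the leads.
For r < R the Ampère–Maxwell law gives B(2πr) = μ₀ I_d (r²/R²), so B = μ₀ I_d r/(2πR²) = (4π×10^-7)(5.69×10^-4)(0.0300)/(2π·0.0339²) = 2.97×10^-9 T.

2.97×10^-9 T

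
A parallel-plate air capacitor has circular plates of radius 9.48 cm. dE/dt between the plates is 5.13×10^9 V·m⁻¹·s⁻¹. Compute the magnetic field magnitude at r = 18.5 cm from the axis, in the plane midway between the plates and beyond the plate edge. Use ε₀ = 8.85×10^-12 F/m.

Total displacement current: I_d = ε₀(πR²)(dE/dt) = (8.85×10^-12)(0.02823)(5.13×10^9) = 1.282×10^-3 A.
Outside the plates the loop encloses all of I_d, so B·2πr = μ₀ I_d and B = 1.39×10^-9 T.

1.39×10^-9 T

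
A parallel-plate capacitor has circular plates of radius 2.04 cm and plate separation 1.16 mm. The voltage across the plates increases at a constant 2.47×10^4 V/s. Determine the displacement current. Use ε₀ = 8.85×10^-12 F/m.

2.46×10^-7 A

E = V/d so dE/dt = (dV/dt)/d = 2.129×10^7 V/(m·s), and I_d = ε₀ A dE/dt = (8.85×10^-12)(1.307×10^-3)(2.129×10^7) = 2.46×10^-7 A.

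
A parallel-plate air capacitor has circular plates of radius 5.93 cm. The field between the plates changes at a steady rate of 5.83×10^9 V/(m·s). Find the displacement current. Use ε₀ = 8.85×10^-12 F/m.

With a uniform field, Φ_E = EA, so I_d = ε₀ A dE/dt = 5.70×10^-4 A.

5.70×10^-4 A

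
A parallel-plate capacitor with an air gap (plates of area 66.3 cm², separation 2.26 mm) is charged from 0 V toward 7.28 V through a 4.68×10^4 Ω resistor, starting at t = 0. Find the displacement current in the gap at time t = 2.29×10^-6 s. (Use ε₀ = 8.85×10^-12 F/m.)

2.36×10^-5 A

With C = ε₀A/d = (8.85×10^-12)(6.63×10^-3)/(2.26×10^-3) = 2.596×10^-11 F, the time constant is τ = RC = 1.215×10^-6 s, so t/τ = 1.885 and e^(−t/τ) = 0.1518.
I_d = I_cond = (V₀/R) e^(−t/τ) = (1.556×10^-4)(0.1518) = 2.36×10^-5 A.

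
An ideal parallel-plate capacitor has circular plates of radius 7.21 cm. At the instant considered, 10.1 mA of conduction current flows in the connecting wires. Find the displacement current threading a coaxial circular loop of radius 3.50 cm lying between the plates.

Between the plates the displacement current equals the wire current: I_d = 10.1 mA = 0.0101 A.
Since J_d is uniform, the enclosed fraction is (r/R)² = 0.2356, giving I_d,enc = 2.38×10^-3 A.

2.38×10^-3 A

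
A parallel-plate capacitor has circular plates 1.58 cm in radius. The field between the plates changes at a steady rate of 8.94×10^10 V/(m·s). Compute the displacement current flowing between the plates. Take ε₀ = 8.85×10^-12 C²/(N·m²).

6.21×10^-4 A

I_d = ε₀ A (dE/dt) = (8.85×10^-12)(7.843×10^-4 m²)(8.94×10^10) = 6.21×10^-4 A.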